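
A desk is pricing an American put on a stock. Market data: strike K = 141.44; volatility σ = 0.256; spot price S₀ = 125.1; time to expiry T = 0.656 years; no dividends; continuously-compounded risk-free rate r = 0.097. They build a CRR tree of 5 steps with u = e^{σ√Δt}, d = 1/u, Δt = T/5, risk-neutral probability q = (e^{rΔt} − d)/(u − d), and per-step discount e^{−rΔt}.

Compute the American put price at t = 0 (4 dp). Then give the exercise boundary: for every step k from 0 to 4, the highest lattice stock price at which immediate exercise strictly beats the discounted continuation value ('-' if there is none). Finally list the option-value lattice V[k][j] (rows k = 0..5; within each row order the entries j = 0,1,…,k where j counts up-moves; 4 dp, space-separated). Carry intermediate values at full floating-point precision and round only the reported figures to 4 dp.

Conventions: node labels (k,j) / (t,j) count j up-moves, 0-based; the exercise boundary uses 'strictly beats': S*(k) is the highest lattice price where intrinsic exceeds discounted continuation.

price = 17.5716
boundary = - 114.0214 103.9239 114.0214 125.1000
tree:
17.5716
27.4186 9.7894
37.5161 16.7901 4.1934
46.7194 27.4186 8.3392 0.8417
55.1076 37.5161 16.3400 1.8768 0.0000
62.7530 46.7194 27.4186 4.1850 0.0000 0.0000

Δt=0.13120, u=1.09716, d=0.91144, q=0.54580, disc=e^(-rΔt)=0.98735
k=5 terminal: V=max(K-S,0) → 62.7530 46.7194 27.4186 4.1850 0.0000 0.0000
k=4: j=0 S=86.3324 intr=55.1076 cont=53.3190 V=55.1076[EX]; j=1 S=103.9239 intr=37.5161 cont=35.7275 V=37.5161[EX]; j=2 S=125.1000 intr=16.3400 cont=14.5514 V=16.3400[EX]; j=3 S=150.5910 intr=0.0000 cont=1.8768 V=1.8768[hold]; j=4 S=181.2762 intr=0.0000 cont=0.0000 V=0.0000[hold]  S*(4)=125.1000
k=3: j=0 S=94.7206 intr=46.7194 cont=44.9307 V=46.7194[EX]; j=1 S=114.0214 intr=27.4186 cont=25.6300 V=27.4186[EX]; j=2 S=137.2550 intr=4.1850 cont=8.3392 V=8.3392[hold]; j=3 S=165.2228 intr=0.0000 cont=0.8417 V=0.8417[hold]  S*(3)=114.0214
k=2: j=0 S=103.9239 intr=37.5161 cont=35.7275 V=37.5161[EX]; j=1 S=125.1000 intr=16.3400 cont=16.7901 V=16.7901[hold]; j=2 S=150.5910 intr=0.0000 cont=4.1934 V=4.1934[hold]  S*(2)=103.9239
k=1: j=0 S=114.0214 intr=27.4186 cont=25.8725 V=27.4186[EX]; j=1 S=137.2550 intr=4.1850 cont=9.7894 V=9.7894[hold]  S*(1)=114.0214
k=0: j=0 S=125.1000 intr=16.3400 cont=17.5716 V=17.5716[hold]  S*(0)=-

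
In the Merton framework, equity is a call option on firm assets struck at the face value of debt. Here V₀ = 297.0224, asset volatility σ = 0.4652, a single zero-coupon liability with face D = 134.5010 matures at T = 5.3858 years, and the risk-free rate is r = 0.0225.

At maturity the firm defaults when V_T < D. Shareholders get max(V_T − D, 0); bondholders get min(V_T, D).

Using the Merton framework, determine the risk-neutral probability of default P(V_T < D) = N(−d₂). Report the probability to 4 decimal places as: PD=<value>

PD=0.3797

With assets at 297.0224 and a single debt payment of 134.5010 at 5.3858 years:
d₁ = [ln(V₀/D) + (r + σ²/2)T] / (σ√T)
   = [ln(297.0224/134.5010) + (0.0225 + 0.5·0.4652²)·5.3858] / (0.4652·√5.3858)
   = [0.792236 + 0.703954] / 1.079605 = 1.385868
d₂ = d₁ − σ√T = 1.385868 − 1.079605 = 0.306263
risk-neutral PD = N(−d₂) = N(-0.306263) = 0.379702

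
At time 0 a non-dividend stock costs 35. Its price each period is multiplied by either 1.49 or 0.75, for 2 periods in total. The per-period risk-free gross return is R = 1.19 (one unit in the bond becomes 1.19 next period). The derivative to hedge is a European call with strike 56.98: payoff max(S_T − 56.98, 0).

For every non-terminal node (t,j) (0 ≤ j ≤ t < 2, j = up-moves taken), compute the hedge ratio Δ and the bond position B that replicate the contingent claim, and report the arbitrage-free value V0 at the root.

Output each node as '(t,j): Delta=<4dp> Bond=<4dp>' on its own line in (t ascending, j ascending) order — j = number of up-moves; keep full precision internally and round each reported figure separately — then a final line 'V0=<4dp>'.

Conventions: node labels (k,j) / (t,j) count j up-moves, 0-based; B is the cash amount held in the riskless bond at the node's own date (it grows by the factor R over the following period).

(0,0): Delta=0.3998 Bond=-8.8190
(1,0): Delta=0.0000 Bond=0.0000
(1,1): Delta=0.5370 Bond=-17.6500
V0=5.1738

Under the risk-neutral measure, an up-move has probability p* = (R−d)/(u−d) = 0.5946 and values discount at R = 1.19.
Payoffs at expiry: V(2,0)=0.0000, V(2,1)=0.0000, V(2,2)=20.7235
(1,0): S=26.2500. Δ = (V_up−V_dn)/(S_up−S_dn) = (0.0000−0.0000)/(39.1125−19.6875) = 0.0000. V = [p*·0.0000 + (1−p*)·0.0000]/1.19 = 0.0000. B = V − Δ·S = 0.0000.
(1,1): S=52.1500. Δ = (V_up−V_dn)/(S_up−S_dn) = (20.7235−0.0000)/(77.7035−39.1125) = 0.5370. V = [p*·20.7235 + (1−p*)·0.0000]/1.19 = 10.3547. B = V − Δ·S = -17.6500.
(0,0): S=35.0000. Δ = (V_up−V_dn)/(S_up−S_dn) = (10.3547−0.0000)/(52.1500−26.2500) = 0.3998. V = [p*·10.3547 + (1−p*)·0.0000]/1.19 = 5.1738. B = V − Δ·S = -8.8190.
Verification: the root portfolio costs Δ(0,0)·S0 + B(0,0) = 5.1738, matching V0.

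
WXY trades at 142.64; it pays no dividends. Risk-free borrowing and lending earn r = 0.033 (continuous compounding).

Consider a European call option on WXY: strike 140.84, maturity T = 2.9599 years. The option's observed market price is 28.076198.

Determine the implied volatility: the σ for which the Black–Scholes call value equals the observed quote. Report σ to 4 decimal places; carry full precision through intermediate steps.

At σ = 0.2141 the Black–Scholes value reproduces the quote:
σ√T = 0.2141·√2.9599 = 0.368345
d₁ = (ln(S/K) + (r+σ²/2)T) / (σ√T) = (ln(142.64/140.84) + (0.033+0.2141²/2)·2.9599) / 0.368345 = (0.012699 + 0.165516) / 0.368345 = 0.483827
d₂ = d₁ − σ√T = 0.483827 − 0.368345 = 0.115481
e^{−rT} = 0.906942
N(d₁) = 0.685746,  N(d₂) = 0.545968
V = S·N(d₁) − K·e^{−rT}·N(d₂) = 97.814750 − 69.738552 = 28.076198 (matching the quote); vega is positive throughout, so no other σ reproduces this price

sigma = 0.2141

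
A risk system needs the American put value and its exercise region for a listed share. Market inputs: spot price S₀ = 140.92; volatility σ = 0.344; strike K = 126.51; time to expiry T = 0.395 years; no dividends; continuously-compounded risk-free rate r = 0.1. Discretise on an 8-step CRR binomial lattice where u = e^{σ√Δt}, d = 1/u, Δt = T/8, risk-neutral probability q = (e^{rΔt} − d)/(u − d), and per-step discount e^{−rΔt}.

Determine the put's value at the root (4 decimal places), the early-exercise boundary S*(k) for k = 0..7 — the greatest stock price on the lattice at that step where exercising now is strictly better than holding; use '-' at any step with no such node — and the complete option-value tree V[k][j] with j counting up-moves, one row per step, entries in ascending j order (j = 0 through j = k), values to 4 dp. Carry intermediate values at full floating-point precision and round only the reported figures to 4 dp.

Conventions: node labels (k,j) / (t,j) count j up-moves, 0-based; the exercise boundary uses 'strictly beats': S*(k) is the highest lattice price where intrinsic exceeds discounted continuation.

Δt=0.04938, u=1.07944, d=0.92641, q=0.51325, disc=e^(-rΔt)=0.99507
k=8 terminal: V=max(K-S,0) → 50.0564 37.4276 22.7129 5.5675 0.0000 0.0000 0.0000 0.0000 0.0000
k=7: j=0 S=82.5268 intr=43.9832 cont=43.3601 V=43.9832[EX]; j=1 S=96.1587 intr=30.3513 cont=29.7282 V=30.3513[EX]; j=2 S=112.0424 intr=14.4676 cont=13.8445 V=14.4676[EX]; j=3 S=130.5497 intr=0.0000 cont=2.6966 V=2.6966[hold]; j=4 S=152.1141 intr=0.0000 cont=0.0000 V=0.0000[hold]; j=5 S=177.2405 intr=0.0000 cont=0.0000 V=0.0000[hold]; j=6 S=206.5174 intr=0.0000 cont=0.0000 V=0.0000[hold]; j=7 S=240.6303 intr=0.0000 cont=0.0000 V=0.0000[hold]  S*(7)=112.0424
k=6: j=0 S=89.0824 intr=37.4276 cont=36.8045 V=37.4276[EX]; j=1 S=103.7971 intr=22.7129 cont=22.0898 V=22.7129[EX]; j=2 S=120.9425 intr=5.5675 cont=8.3847 V=8.3847[hold]; j=3 S=140.9200 intr=0.0000 cont=1.3061 V=1.3061[hold]; j=4 S=164.1974 intr=0.0000 cont=0.0000 V=0.0000[hold]; j=5 S=191.3198 intr=0.0000 cont=0.0000 V=0.0000[hold]; j=6 S=222.9223 intr=0.0000 cont=0.0000 V=0.0000[hold]  S*(6)=103.7971
k=5: j=0 S=96.1587 intr=30.3513 cont=29.7282 V=30.3513[EX]; j=1 S=112.0424 intr=14.4676 cont=15.2834 V=15.2834[hold]; j=2 S=130.5497 intr=0.0000 cont=4.7283 V=4.7283[hold]; j=3 S=152.1141 intr=0.0000 cont=0.6326 V=0.6326[hold]; j=4 S=177.2405 intr=0.0000 cont=0.0000 V=0.0000[hold]; j=5 S=206.5174 intr=0.0000 cont=0.0000 V=0.0000[hold]  S*(5)=96.1587
k=4: j=0 S=103.7971 intr=22.7129 cont=22.5064 V=22.7129[EX]; j=1 S=120.9425 intr=5.5675 cont=9.8174 V=9.8174[hold]; j=2 S=140.9200 intr=0.0000 cont=2.6133 V=2.6133[hold]; j=3 S=164.1974 intr=0.0000 cont=0.3064 V=0.3064[hold]; j=4 S=191.3198 intr=0.0000 cont=0.0000 V=0.0000[hold]  S*(4)=103.7971
k=3: j=0 S=112.0424 intr=14.4676 cont=16.0151 V=16.0151[hold]; j=1 S=130.5497 intr=0.0000 cont=6.0898 V=6.0898[hold]; j=2 S=152.1141 intr=0.0000 cont=1.4223 V=1.4223[hold]; j=3 S=177.2405 intr=0.0000 cont=0.1484 V=0.1484[hold]  S*(3)=-
k=2: j=0 S=120.9425 intr=5.5675 cont=10.8672 V=10.8672[hold]; j=1 S=140.9200 intr=0.0000 cont=3.6760 V=3.6760[hold]; j=2 S=164.1974 intr=0.0000 cont=0.7647 V=0.7647[hold]  S*(2)=-
k=1: j=0 S=130.5497 intr=0.0000 cont=7.1410 V=7.1410[hold]; j=1 S=152.1141 intr=0.0000 cont=2.1710 V=2.1710[hold]  S*(1)=-
k=0: j=0 S=140.9200 intr=0.0000 cont=4.5676 V=4.5676[hold]  S*(0)=-

price = 4.5676
boundary = - - - - 103.7971 96.1587 103.7971 112.0424
tree:
4.5676
7.1410 2.1710
10.8672 3.6760 0.7647
16.0151 6.0898 1.4223 0.1484
22.7129 9.8174 2.6133 0.3064 0.0000
30.3513 15.2834 4.7283 0.6326 0.0000 0.0000
37.4276 22.7129 8.3847 1.3061 0.0000 0.0000 0.0000
43.9832 30.3513 14.4676 2.6966 0.0000 0.0000 0.0000 0.0000
50.0564 37.4276 22.7129 5.5675 0.0000 0.0000 0.0000 0.0000 0.0000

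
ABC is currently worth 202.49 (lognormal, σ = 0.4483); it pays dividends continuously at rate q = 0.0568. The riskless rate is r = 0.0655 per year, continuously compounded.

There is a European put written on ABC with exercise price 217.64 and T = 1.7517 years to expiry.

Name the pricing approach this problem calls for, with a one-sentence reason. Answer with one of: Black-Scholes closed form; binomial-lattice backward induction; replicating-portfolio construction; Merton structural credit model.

framework: Black-Scholes closed form

Key observation: with ABC following a GBM at constant σ and r, the European put struck at 217.64 prices in closed form — nothing here needs a stepwise model or a balance sheet.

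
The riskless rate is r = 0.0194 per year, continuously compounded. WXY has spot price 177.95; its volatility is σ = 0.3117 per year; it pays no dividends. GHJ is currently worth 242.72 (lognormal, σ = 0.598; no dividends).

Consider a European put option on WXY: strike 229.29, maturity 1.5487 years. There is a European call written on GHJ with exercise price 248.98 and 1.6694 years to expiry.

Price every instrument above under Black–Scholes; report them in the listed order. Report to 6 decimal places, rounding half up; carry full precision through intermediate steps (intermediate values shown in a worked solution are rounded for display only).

[WXY put K=229.29]
σ√T = 0.3117·√1.5487 = 0.387901
d₁ = (ln(S/K) + (r+σ²/2)T) / (σ√T) = (ln(177.95/229.29) + (0.0194+0.3117²/2)·1.5487) / 0.387901 = (-0.253485 + 0.105278) / 0.387901 = -0.382074
d₂ = d₁ − σ√T = -0.382074 − 0.387901 = -0.769975
e^{−rT} = 0.970402
N(−d₁) = 0.648797,  N(−d₂) = 0.779343
price = K·e^{−rT}·N(−d₂) − S·N(−d₁) = 173.406435 − 115.453386 = 57.953049
[GHJ call K=248.98]
σ√T = 0.598·√1.6694 = 0.772647
d₁ = (ln(S/K) + (r+σ²/2)T) / (σ√T) = (ln(242.72/248.98) + (0.0194+0.598²/2)·1.6694) / 0.772647 = (-0.025464 + 0.330878) / 0.772647 = 0.395283
d₂ = d₁ − σ√T = 0.395283 − 0.772647 = -0.377365
e^{−rT} = 0.968132
N(d₁) = 0.653683,  N(d₂) = 0.352951
price = S·N(d₁) − K·e^{−rT}·N(d₂) = 158.661927 − 85.077379 = 73.584547

price(WXY put K=229.29) = 57.953049
price(GHJ call K=248.98) = 73.584547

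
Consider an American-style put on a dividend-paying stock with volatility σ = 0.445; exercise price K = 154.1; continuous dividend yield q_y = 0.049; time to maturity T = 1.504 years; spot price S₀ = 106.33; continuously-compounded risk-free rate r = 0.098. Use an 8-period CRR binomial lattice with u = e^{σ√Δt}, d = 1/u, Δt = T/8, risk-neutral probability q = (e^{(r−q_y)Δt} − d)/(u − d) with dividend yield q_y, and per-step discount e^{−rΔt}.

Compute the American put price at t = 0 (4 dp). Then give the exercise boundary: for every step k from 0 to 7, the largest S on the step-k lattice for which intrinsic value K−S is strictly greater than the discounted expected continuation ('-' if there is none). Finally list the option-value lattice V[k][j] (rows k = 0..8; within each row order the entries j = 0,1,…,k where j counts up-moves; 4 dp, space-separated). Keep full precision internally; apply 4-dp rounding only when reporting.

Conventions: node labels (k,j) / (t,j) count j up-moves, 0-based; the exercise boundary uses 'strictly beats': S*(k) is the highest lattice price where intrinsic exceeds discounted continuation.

Δt=0.18800, u=1.21282, d=0.82453, q=0.47575, disc=e^(-rΔt)=0.98174
k=8 terminal: V=max(K-S,0) → 131.3863 120.6897 104.9558 81.8124 47.7700 0.0000 0.0000 0.0000 0.0000
k=7: j=0 S=27.5476 intr=126.5524 cont=123.9919 V=126.5524[EX]; j=1 S=40.5206 intr=113.5794 cont=111.1378 V=113.5794[EX]; j=2 S=59.6030 intr=94.4970 cont=92.2304 V=94.4970[EX]; j=3 S=87.6718 intr=66.4282 cont=64.4190 V=66.4282[EX]; j=4 S=128.9590 intr=25.1410 cont=24.5864 V=25.1410[EX]; j=5 S=189.6897 intr=0.0000 cont=0.0000 V=0.0000[hold]; j=6 S=279.0203 intr=0.0000 cont=0.0000 V=0.0000[hold]; j=7 S=410.4193 intr=0.0000 cont=0.0000 V=0.0000[hold]  S*(7)=128.9590
k=6: j=0 S=33.4103 intr=120.6897 cont=118.1830 V=120.6897[EX]; j=1 S=49.1442 intr=104.9558 cont=102.5933 V=104.9558[EX]; j=2 S=72.2876 intr=81.8124 cont=79.6621 V=81.8124[EX]; j=3 S=106.3300 intr=47.7700 cont=45.9319 V=47.7700[EX]; j=4 S=156.4040 intr=0.0000 cont=12.9396 V=12.9396[hold]; j=5 S=230.0593 intr=0.0000 cont=0.0000 V=0.0000[hold]; j=6 S=338.4011 intr=0.0000 cont=0.0000 V=0.0000[hold]  S*(6)=106.3300
k=5: j=0 S=40.5206 intr=113.5794 cont=111.1378 V=113.5794[EX]; j=1 S=59.6030 intr=94.4970 cont=92.2304 V=94.4970[EX]; j=2 S=87.6718 intr=66.4282 cont=64.4190 V=66.4282[EX]; j=3 S=128.9590 intr=25.1410 cont=30.6300 V=30.6300[hold]; j=4 S=189.6897 intr=0.0000 cont=6.6598 V=6.6598[hold]; j=5 S=279.0203 intr=0.0000 cont=0.0000 V=0.0000[hold]  S*(5)=87.6718
k=4: j=0 S=49.1442 intr=104.9558 cont=102.5933 V=104.9558[EX]; j=1 S=72.2876 intr=81.8124 cont=79.6621 V=81.8124[EX]; j=2 S=106.3300 intr=47.7700 cont=48.4956 V=48.4956[hold]; j=3 S=156.4040 intr=0.0000 cont=18.8753 V=18.8753[hold]; j=4 S=230.0593 intr=0.0000 cont=3.4277 V=3.4277[hold]  S*(4)=72.2876
k=3: j=0 S=59.6030 intr=94.4970 cont=92.2304 V=94.4970[EX]; j=1 S=87.6718 intr=66.4282 cont=64.7579 V=66.4282[EX]; j=2 S=128.9590 intr=25.1410 cont=33.7758 V=33.7758[hold]; j=3 S=189.6897 intr=0.0000 cont=11.3158 V=11.3158[hold]  S*(3)=87.6718
k=2: j=0 S=72.2876 intr=81.8124 cont=79.6621 V=81.8124[EX]; j=1 S=106.3300 intr=47.7700 cont=49.9649 V=49.9649[hold]; j=2 S=156.4040 intr=0.0000 cont=22.6690 V=22.6690[hold]  S*(2)=72.2876
k=1: j=0 S=87.6718 intr=66.4282 cont=65.4441 V=66.4282[EX]; j=1 S=128.9590 intr=25.1410 cont=36.3039 V=36.3039[hold]  S*(1)=87.6718
k=0: j=0 S=106.3300 intr=47.7700 cont=51.1457 V=51.1457[hold]  S*(0)=-

price = 51.1457
boundary = - 87.6718 72.2876 87.6718 72.2876 87.6718 106.3300 128.9590
tree:
51.1457
66.4282 36.3039
81.8124 49.9649 22.6690
94.4970 66.4282 33.7758 11.3158
104.9558 81.8124 48.4956 18.8753 3.4277
113.5794 94.4970 66.4282 30.6300 6.6598 0.0000
120.6897 104.9558 81.8124 47.7700 12.9396 0.0000 0.0000
126.5524 113.5794 94.4970 66.4282 25.1410 0.0000 0.0000 0.0000
131.3863 120.6897 104.9558 81.8124 47.7700 0.0000 0.0000 0.0000 0.0000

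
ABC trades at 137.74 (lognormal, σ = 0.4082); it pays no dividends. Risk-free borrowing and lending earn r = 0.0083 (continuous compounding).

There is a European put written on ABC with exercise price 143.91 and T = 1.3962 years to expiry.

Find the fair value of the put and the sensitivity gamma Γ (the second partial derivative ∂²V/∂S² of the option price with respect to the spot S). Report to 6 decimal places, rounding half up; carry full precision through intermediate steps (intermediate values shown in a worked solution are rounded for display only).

price = 28.993932
Γ = 0.005914

σ√T = 0.4082·√1.3962 = 0.482333
d₁ = (ln(S/K) + (r+σ²/2)T) / (σ√T) = (ln(137.74/143.91) + (0.0083+0.4082²/2)·1.3962) / 0.482333 = (-0.043820 + 0.127911) / 0.482333 = 0.174342
d₂ = d₁ − σ√T = 0.174342 − 0.482333 = -0.307991
e^{−rT} = 0.988478
N(−d₁) = 0.430798,  N(−d₂) = 0.620955
Put price V = K·e^{−rT}·N(−d₂) − S·N(−d₁) = 88.332117 − 59.338185 = 28.993932
φ(d₁) = (1/√(2π))·e^{−d₁²/2} = 0.392925
Γ = φ(d₁) / (S·σ·√T) = 0.005914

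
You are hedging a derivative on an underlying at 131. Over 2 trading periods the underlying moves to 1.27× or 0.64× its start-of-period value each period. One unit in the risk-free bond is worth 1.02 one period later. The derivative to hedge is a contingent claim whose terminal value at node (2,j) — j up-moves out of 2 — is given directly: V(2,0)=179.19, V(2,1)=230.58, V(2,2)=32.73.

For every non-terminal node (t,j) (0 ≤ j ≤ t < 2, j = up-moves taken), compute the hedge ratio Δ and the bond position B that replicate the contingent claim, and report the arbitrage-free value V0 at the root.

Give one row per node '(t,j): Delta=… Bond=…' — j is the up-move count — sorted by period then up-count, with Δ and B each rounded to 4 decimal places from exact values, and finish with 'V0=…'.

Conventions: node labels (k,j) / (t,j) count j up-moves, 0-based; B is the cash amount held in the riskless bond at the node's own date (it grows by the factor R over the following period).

(0,0): Delta=-1.1754 Bond=298.6380
(1,0): Delta=0.9729 Bond=124.4944
(1,1): Delta=-1.8876 Bond=423.1083
V0=144.6616

Since d<R<u, set p* = (R−d)/(u−d) = 0.6032; price each node as the discounted p*-expectation of its children.
Expiry values: V(2,0)=179.1900, V(2,1)=230.5800, V(2,2)=32.7300
(1,0): S=83.8400. Δ = (V_up−V_dn)/(S_up−S_dn) = (230.5800−179.1900)/(106.4768−53.6576) = 0.9729. V = [p*·230.5800 + (1−p*)·179.1900]/1.02 = 206.0658. B = V − Δ·S = 124.4944.
(1,1): S=166.3700. Δ = (V_up−V_dn)/(S_up−S_dn) = (32.7300−230.5800)/(211.2899−106.4768) = -1.8876. V = [p*·32.7300 + (1−p*)·230.5800]/1.02 = 109.0607. B = V − Δ·S = 423.1083.
(0,0): S=131.0000. Δ = (V_up−V_dn)/(S_up−S_dn) = (109.0607−206.0658)/(166.3700−83.8400) = -1.1754. V = [p*·109.0607 + (1−p*)·206.0658]/1.02 = 144.6616. B = V − Δ·S = 298.6380.
Check: Δ(0,0)·S0 + B(0,0) = 144.6616 = V0.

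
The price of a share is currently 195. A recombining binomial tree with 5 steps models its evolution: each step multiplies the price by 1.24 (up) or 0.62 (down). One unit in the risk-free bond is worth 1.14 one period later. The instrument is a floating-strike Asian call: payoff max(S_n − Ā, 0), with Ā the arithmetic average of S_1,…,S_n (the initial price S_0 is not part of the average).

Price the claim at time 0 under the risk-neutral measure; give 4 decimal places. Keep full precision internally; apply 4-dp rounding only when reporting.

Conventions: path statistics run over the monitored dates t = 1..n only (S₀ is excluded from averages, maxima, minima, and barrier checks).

price = 47.8358

Under the martingale measure an up-move has probability p* = 0.8387; value the claim as the probability-weighted average of per-path payoffs, discounted 5 periods at R = 1.14.
Enumerate all 2^5 = 32 price paths (U = up ×1.24, D = down ×0.62); each path with k up-moves has probability p*^k·(1−p*)^(5−k).
DDDDD: Ā=57.8021, payoff=0.0000, prob=0.000109
UDDDD: Ā=115.6042, payoff=0.0000, prob=0.000568
DUDDD: Ā=91.4242, payoff=0.0000, prob=0.000568
UUDDD: Ā=182.8483, payoff=0.0000, prob=0.002952
DDUDD: Ā=76.4326, payoff=0.0000, prob=0.000568
UDUDD: Ā=152.8651, payoff=0.0000, prob=0.002952
DUUDD: Ā=128.6851, payoff=0.0000, prob=0.002952
UUUDD: Ā=257.3702, payoff=0.0000, prob=0.015348
DDDUD: Ā=67.1378, payoff=0.0000, prob=0.000568
UDDUD: Ā=134.2755, payoff=0.0000, prob=0.002952
DUDUD: Ā=110.0955, payoff=0.0000, prob=0.002952
UUDUD: Ā=220.1911, payoff=0.0000, prob=0.015348
DDUUD: Ā=95.1039, payoff=0.0000, prob=0.002952
UDUUD: Ā=190.2079, payoff=0.0000, prob=0.015348
DUUUD: Ā=166.0279, payoff=0.0000, prob=0.015348
UUUUD: Ā=332.0558, payoff=0.0000, prob=0.079810
DDDDU: Ā=61.3750, payoff=0.0000, prob=0.000568
UDDDU: Ā=122.7500, payoff=0.0000, prob=0.002952
DUDDU: Ā=98.5700, payoff=0.0000, prob=0.002952
UUDDU: Ā=197.1400, payoff=0.0000, prob=0.015348
DDUDU: Ā=83.5784, payoff=0.0000, prob=0.002952
UDUDU: Ā=167.1568, payoff=0.0000, prob=0.015348
DUUDU: Ā=142.9768, payoff=0.0000, prob=0.015348
UUUDU: Ā=285.9536, payoff=0.0000, prob=0.079810
DDDUU: Ā=74.2836, payoff=0.0000, prob=0.002952
UDDUU: Ā=148.5672, payoff=0.0000, prob=0.015348
DUDUU: Ā=124.3872, payoff=18.5295, prob=0.015348
UUDUU: Ā=248.7744, payoff=37.0590, prob=0.079810
DDUUU: Ā=109.3956, payoff=33.5211, prob=0.015348
UDUUU: Ā=218.7912, payoff=67.0422, prob=0.079810
DUUUU: Ā=194.6112, payoff=91.2222, prob=0.079810
UUUUU: Ā=389.2225, payoff=182.4444, prob=0.415010
Price = Σ prob·payoff / R^5 = 92.103767 / 1.925415 = 47.8358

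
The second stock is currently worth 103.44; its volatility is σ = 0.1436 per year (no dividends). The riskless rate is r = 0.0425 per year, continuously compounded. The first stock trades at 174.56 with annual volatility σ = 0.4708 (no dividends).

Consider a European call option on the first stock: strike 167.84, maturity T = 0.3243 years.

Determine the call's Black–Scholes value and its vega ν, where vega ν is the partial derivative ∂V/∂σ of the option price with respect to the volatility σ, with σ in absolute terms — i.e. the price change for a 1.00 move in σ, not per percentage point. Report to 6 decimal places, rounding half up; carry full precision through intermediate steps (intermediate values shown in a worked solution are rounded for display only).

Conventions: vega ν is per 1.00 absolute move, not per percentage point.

price = 22.994504
ν = 37.532716

σ√T = 0.4708·√0.3243 = 0.268108
d₁ = (ln(S/K) + (r+σ²/2)T) / (σ√T) = (ln(174.56/167.84) + (0.0425+0.4708²/2)·0.3243) / 0.268108 = (0.039257 + 0.049724) / 0.268108 = 0.331885
d₂ = d₁ − σ√T = 0.331885 − 0.268108 = 0.063777
e^{−rT} = 0.986312
N(d₁) = 0.630012,  N(d₂) = 0.525426
Call price V = S·N(d₁) − K·e^{−rT}·N(d₂) = 109.974898 − 86.980394 = 22.994504
φ(d₁) = (1/√(2π))·e^{−d₁²/2} = 0.377565
ν = S·φ(d₁)·√T = 37.532716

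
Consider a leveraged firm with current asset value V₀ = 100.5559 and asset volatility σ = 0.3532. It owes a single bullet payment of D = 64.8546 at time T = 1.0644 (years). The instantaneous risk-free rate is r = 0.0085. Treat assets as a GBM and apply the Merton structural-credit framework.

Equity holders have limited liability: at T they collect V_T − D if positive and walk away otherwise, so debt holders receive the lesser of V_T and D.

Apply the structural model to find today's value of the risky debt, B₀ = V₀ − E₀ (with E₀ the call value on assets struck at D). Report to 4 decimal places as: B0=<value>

B0=62.7377

Equity is a call on the firm's assets struck at D = 64.8546:
d₁ = [ln(V₀/D) + (r + σ²/2)T] / (σ√T)
   = [ln(100.5559/64.8546) + (0.0085 + 0.5·0.3532²)·1.0644] / (0.3532·√1.0644)
   = [0.438566 + 0.075439] / 0.364396 = 1.410570
d₂ = d₁ − σ√T = 1.410570 − 0.364396 = 1.046174
N(d₁) = 0.920814,  N(d₂) = 0.852260,  e^(−rT) = 0.990993
E₀ = V₀·N(d₁) − D·e^(−rT)·N(d₂)
   = 100.5559·0.920814 − 64.8546·0.990993·0.852260 = 37.818165
B₀ = V₀ − E₀ = 100.5559 − 37.818165 = 62.737735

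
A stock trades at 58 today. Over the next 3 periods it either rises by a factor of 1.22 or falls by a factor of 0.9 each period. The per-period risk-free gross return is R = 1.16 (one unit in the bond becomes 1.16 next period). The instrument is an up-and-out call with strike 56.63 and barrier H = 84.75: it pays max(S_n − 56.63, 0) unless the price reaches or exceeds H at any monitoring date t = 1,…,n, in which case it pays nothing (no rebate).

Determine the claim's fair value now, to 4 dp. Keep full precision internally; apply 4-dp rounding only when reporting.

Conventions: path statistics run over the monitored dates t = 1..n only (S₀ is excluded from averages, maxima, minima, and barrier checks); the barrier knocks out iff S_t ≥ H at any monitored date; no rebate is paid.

With p* = (R−d)/(u−d) = 0.8125, sum probability × payoff across the paths and divide by R^3.
Enumerate all 2^3 = 8 price paths (U = up ×1.22, D = down ×0.9); each path with k up-moves has probability p*^k·(1−p*)^(3−k).
DDD: M=52.2000, payoff=0.0000, prob=0.006592
UDD: M=70.7600, payoff=0.6856, prob=0.028564
DUD: M=63.6840, payoff=0.6856, prob=0.028564
UUD: M=86.3272, payoff=0.0000, prob=0.123779
DDU: M=57.3156, payoff=0.6856, prob=0.028564
UDU: M=77.6945, payoff=21.0645, prob=0.123779
DUU: M=77.6945, payoff=21.0645, prob=0.123779
UUU: M=105.3192, payoff=0.0000, prob=0.536377
Price = Σ prob·payoff / R^3 = 5.273444 / 1.560896 = 3.3785

price = 3.3785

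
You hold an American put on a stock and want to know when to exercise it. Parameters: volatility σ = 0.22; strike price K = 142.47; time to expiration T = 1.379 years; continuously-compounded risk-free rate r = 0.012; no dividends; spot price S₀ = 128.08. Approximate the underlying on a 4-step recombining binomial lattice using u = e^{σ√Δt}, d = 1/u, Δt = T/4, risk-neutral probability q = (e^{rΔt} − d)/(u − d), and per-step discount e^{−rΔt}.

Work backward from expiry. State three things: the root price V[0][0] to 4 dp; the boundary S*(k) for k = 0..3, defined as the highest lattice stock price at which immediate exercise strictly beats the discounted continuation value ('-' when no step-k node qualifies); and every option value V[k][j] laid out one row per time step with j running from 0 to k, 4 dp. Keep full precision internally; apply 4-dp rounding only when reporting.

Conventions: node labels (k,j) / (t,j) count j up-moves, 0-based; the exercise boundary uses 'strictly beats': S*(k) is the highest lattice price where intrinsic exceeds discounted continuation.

price = 21.7766
boundary = - - 98.9196 112.5594
tree:
21.7766
31.5152 11.5705
43.5504 18.9416 3.8035
55.5374 29.9106 7.3981 0.0000
66.0718 43.5504 14.3900 0.0000 0.0000

Δt=0.34475, u=1.13789, d=0.87882, q=0.48375, disc=e^(-rΔt)=0.99587
k=4 terminal: V=max(K-S,0) → 66.0718 43.5504 14.3900 0.0000 0.0000
k=3: j=0 S=86.9326 intr=55.5374 cont=54.9492 V=55.5374[EX]; j=1 S=112.5594 intr=29.9106 cont=29.3224 V=29.9106[EX]; j=2 S=145.7407 intr=0.0000 cont=7.3981 V=7.3981[hold]; j=3 S=188.7035 intr=0.0000 cont=0.0000 V=0.0000[hold]  S*(3)=112.5594
k=2: j=0 S=98.9196 intr=43.5504 cont=42.9622 V=43.5504[EX]; j=1 S=128.0800 intr=14.3900 cont=18.9416 V=18.9416[hold]; j=2 S=165.8366 intr=0.0000 cont=3.8035 V=3.8035[hold]  S*(2)=98.9196
k=1: j=0 S=112.5594 intr=29.9106 cont=31.5152 V=31.5152[hold]; j=1 S=145.7407 intr=0.0000 cont=11.5705 V=11.5705[hold]  S*(1)=-
k=0: j=0 S=128.0800 intr=14.3900 cont=21.7766 V=21.7766[hold]  S*(0)=-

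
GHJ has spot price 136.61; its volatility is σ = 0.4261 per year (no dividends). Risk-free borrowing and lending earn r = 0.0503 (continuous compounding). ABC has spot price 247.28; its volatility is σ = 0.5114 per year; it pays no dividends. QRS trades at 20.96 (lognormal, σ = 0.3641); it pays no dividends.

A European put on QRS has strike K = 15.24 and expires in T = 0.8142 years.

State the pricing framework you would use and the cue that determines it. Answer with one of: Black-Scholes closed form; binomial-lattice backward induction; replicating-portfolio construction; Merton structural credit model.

Key observation: the instrument is a plain European put (strike 15.24) on a lognormal asset; the exact continuous-time formula applies directly.

framework: Black-Scholes closed form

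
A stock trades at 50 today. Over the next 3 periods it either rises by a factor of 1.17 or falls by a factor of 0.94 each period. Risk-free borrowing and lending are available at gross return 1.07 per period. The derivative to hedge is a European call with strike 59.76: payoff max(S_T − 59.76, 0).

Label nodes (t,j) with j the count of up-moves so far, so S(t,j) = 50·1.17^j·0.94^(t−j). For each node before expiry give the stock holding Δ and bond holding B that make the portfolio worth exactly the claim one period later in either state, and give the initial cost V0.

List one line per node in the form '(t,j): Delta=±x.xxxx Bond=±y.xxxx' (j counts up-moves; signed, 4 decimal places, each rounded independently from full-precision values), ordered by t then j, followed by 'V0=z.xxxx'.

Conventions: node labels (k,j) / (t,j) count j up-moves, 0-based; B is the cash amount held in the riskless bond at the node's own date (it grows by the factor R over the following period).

Arbitrage-free pricing uses the up-move probability p* = (R−d)/(u−d) = 0.5652, discounting each step at R = 1.07.
Payoffs at expiry: V(3,0)=0.0000, V(3,1)=0.0000, V(3,2)=4.5783, V(3,3)=20.3206
  t=2,j=0: stock 44.1800 → up 51.6906 (V=0.0000), down 41.5292 (V=0.0000). Price 0.0000; hedge Δ=0.0000, bond B=0.0000.
  t=2,j=1: stock 54.9900 → up 64.3383 (V=4.5783), down 51.6906 (V=0.0000). Price 2.4184; hedge Δ=0.3620, bond B=-17.4872.
  t=2,j=2: stock 68.4450 → up 80.0806 (V=20.3206), down 64.3383 (V=4.5783). Price 12.5945; hedge Δ=1.0000, bond B=-55.8505.
  t=1,j=0: stock 47.0000 → up 54.9900 (V=2.4184), down 44.1800 (V=0.0000). Price 1.2775; hedge Δ=0.2237, bond B=-9.2375.
  t=1,j=1: stock 58.5000 → up 68.4450 (V=12.5945), down 54.9900 (V=2.4184). Price 7.6357; hedge Δ=0.7563, bond B=-36.6082.
  t=0,j=0: stock 50.0000 → up 58.5000 (V=7.6357), down 47.0000 (V=1.2775). Price 4.5526; hedge Δ=0.5529, bond B=-23.0915.
Check: Δ(0,0)·S0 + B(0,0) = 4.5526 = V0.

(0,0): Delta=0.5529 Bond=-23.0915
(1,0): Delta=0.2237 Bond=-9.2375
(1,1): Delta=0.7563 Bond=-36.6082
(2,0): Delta=0.0000 Bond=0.0000
(2,1): Delta=0.3620 Bond=-17.4872
(2,2): Delta=1.0000 Bond=-55.8505
V0=4.5526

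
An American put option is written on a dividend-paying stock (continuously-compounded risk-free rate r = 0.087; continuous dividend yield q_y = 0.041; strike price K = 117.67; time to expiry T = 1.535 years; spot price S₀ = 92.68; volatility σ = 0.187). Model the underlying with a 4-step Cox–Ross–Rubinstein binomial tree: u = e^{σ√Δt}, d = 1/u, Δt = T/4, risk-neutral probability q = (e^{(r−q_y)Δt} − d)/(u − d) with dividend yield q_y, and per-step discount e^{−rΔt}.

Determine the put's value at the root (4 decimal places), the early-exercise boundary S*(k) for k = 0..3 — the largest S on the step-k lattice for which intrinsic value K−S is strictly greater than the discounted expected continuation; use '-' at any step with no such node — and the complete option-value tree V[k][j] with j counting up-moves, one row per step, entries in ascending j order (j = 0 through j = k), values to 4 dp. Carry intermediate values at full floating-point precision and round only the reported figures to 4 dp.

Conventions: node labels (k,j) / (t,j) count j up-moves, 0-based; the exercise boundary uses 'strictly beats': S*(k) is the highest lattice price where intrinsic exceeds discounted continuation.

price = 24.9900
boundary = 92.6800 82.5423 92.6800 104.0628
tree:
24.9900
35.1277 14.1846
44.1565 24.9900 6.1430
52.1977 35.1277 13.6072 0.3614
59.3593 44.1565 24.9900 0.8264 0.0000

Δt=0.38375, u=1.12282, d=0.89062, q=0.54777, disc=e^(-rΔt)=0.96716
k=4 terminal: V=max(K-S,0) → 59.3593 44.1565 24.9900 0.8264 0.0000
k=3: j=0 S=65.4723 intr=52.1977 cont=49.3561 V=52.1977[EX]; j=1 S=82.5423 intr=35.1277 cont=32.5525 V=35.1277[EX]; j=2 S=104.0628 intr=13.6072 cont=11.3680 V=13.6072[EX]; j=3 S=131.1942 intr=0.0000 cont=0.3614 V=0.3614[hold]  S*(3)=104.0628
k=2: j=0 S=73.5135 intr=44.1565 cont=41.4404 V=44.1565[EX]; j=1 S=92.6800 intr=24.9900 cont=22.5731 V=24.9900[EX]; j=2 S=116.8436 intr=0.8264 cont=6.1430 V=6.1430[hold]  S*(2)=92.6800
k=1: j=0 S=82.5423 intr=35.1277 cont=32.5525 V=35.1277[EX]; j=1 S=104.0628 intr=13.6072 cont=14.1846 V=14.1846[hold]  S*(1)=82.5423
k=0: j=0 S=92.6800 intr=24.9900 cont=22.8790 V=24.9900[EX]  S*(0)=92.6800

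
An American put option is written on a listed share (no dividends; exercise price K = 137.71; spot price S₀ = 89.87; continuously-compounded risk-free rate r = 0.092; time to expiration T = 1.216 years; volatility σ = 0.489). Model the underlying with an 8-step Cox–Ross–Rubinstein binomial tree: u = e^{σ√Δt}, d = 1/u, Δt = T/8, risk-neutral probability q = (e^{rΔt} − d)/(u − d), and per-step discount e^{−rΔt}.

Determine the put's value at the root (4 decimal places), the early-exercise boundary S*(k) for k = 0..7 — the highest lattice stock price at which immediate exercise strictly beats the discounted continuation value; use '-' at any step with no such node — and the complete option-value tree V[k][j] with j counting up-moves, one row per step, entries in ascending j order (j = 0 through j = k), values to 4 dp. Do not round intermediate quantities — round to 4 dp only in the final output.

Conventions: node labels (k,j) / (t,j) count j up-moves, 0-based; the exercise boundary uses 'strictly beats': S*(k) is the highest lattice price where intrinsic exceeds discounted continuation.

params: Δt=0.15200 u=1.21003 d=0.82642 q=0.48919 e^(-rΔt)=0.98611
t_8 payoffs: 118.1559 109.0793 95.7895 76.3309 47.8400 6.1242 0.0000 0.0000 0.0000
t_7: node(7,0) S=23.6611 payoff=114.0489 vs cont=112.1365 → 114.0489 [stop]  node(7,1) S=34.6441 payoff=103.0659 vs cont=101.1536 → 103.0659 [stop]  node(7,2) S=50.7252 payoff=86.9848 vs cont=85.0725 → 86.9848 [stop]  node(7,3) S=74.2707 payoff=63.4393 vs cont=61.5269 → 63.4393 [stop]  node(7,4) S=108.7456 payoff=28.9644 vs cont=27.0520 → 28.9644 [stop]  node(7,5) S=159.2231 payoff=0.0000 vs cont=3.0849 → 3.0849 [wait]  node(7,6) S=233.1310 payoff=0.0000 vs cont=0.0000 → 0.0000 [wait]  node(7,7) S=341.3455 payoff=0.0000 vs cont=0.0000 → 0.0000 [wait]  ⇒ S*(7)=108.7456
t_6: node(6,0) S=28.6307 payoff=109.0793 vs cont=107.1669 → 109.0793 [stop]  node(6,1) S=41.9205 payoff=95.7895 vs cont=93.8772 → 95.7895 [stop]  node(6,2) S=61.3791 payoff=76.3309 vs cont=74.4186 → 76.3309 [stop]  node(6,3) S=89.8700 payoff=47.8400 vs cont=45.9277 → 47.8400 [stop]  node(6,4) S=131.5858 payoff=6.1242 vs cont=16.0779 → 16.0779 [wait]  node(6,5) S=192.6651 payoff=0.0000 vs cont=1.5539 → 1.5539 [wait]  node(6,6) S=282.0961 payoff=0.0000 vs cont=0.0000 → 0.0000 [wait]  ⇒ S*(6)=89.8700
t_5: node(5,0) S=34.6441 payoff=103.0659 vs cont=101.1536 → 103.0659 [stop]  node(5,1) S=50.7252 payoff=86.9848 vs cont=85.0725 → 86.9848 [stop]  node(5,2) S=74.2707 payoff=63.4393 vs cont=61.5269 → 63.4393 [stop]  node(5,3) S=108.7456 payoff=28.9644 vs cont=31.8537 → 31.8537 [wait]  node(5,4) S=159.2231 payoff=0.0000 vs cont=8.8483 → 8.8483 [wait]  node(5,5) S=233.1310 payoff=0.0000 vs cont=0.7827 → 0.7827 [wait]  ⇒ S*(5)=74.2707
t_4: node(4,0) S=41.9205 payoff=95.7895 vs cont=93.8772 → 95.7895 [stop]  node(4,1) S=61.3791 payoff=76.3309 vs cont=74.4186 → 76.3309 [stop]  node(4,2) S=89.8700 payoff=47.8400 vs cont=47.3215 → 47.8400 [stop]  node(4,3) S=131.5858 payoff=6.1242 vs cont=20.3136 → 20.3136 [wait]  node(4,4) S=192.6651 payoff=0.0000 vs cont=4.8346 → 4.8346 [wait]  ⇒ S*(4)=89.8700
t_3: node(3,0) S=50.7252 payoff=86.9848 vs cont=85.0725 → 86.9848 [stop]  node(3,1) S=74.2707 payoff=63.4393 vs cont=61.5269 → 63.4393 [stop]  node(3,2) S=108.7456 payoff=28.9644 vs cont=33.8969 → 33.8969 [wait]  node(3,3) S=159.2231 payoff=0.0000 vs cont=12.5644 → 12.5644 [wait]  ⇒ S*(3)=74.2707
t_2: node(2,0) S=61.3791 payoff=76.3309 vs cont=74.4186 → 76.3309 [stop]  node(2,1) S=89.8700 payoff=47.8400 vs cont=48.3071 → 48.3071 [wait]  node(2,2) S=131.5858 payoff=6.1242 vs cont=23.1355 → 23.1355 [wait]  ⇒ S*(2)=61.3791
t_1: node(1,0) S=74.2707 payoff=63.4393 vs cont=61.7523 → 63.4393 [stop]  node(1,1) S=108.7456 payoff=28.9644 vs cont=35.4935 → 35.4935 [wait]  ⇒ S*(1)=74.2707
t_0: node(0,0) S=89.8700 payoff=47.8400 vs cont=49.0773 → 49.0773 [wait]  ⇒ S*(0)=-

price = 49.0773
boundary = - 74.2707 61.3791 74.2707 89.8700 74.2707 89.8700 108.7456
tree:
49.0773
63.4393 35.4935
76.3309 48.3071 23.1355
86.9848 63.4393 33.8969 12.5644
95.7895 76.3309 47.8400 20.3136 4.8346
103.0659 86.9848 63.4393 31.8537 8.8483 0.7827
109.0793 95.7895 76.3309 47.8400 16.0779 1.5539 0.0000
114.0489 103.0659 86.9848 63.4393 28.9644 3.0849 0.0000 0.0000
118.1559 109.0793 95.7895 76.3309 47.8400 6.1242 0.0000 0.0000 0.0000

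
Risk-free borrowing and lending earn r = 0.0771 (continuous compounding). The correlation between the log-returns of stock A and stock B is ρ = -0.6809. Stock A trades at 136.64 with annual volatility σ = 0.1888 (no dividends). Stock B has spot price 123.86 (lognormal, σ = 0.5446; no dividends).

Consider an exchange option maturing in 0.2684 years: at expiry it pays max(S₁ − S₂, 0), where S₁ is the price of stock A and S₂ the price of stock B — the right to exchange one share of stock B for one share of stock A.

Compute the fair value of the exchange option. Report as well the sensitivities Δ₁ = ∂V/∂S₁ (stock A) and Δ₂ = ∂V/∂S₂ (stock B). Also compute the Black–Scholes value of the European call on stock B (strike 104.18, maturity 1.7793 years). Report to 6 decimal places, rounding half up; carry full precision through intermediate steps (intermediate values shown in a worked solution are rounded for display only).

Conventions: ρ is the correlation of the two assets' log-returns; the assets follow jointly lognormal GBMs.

σ_eff = √(σ₁² + σ₂² − 2ρσ₁σ₂) = √(0.1888² + 0.5446² − 2·-0.6809·0.1888·0.5446) = 0.687209
d₁ = (ln(S₁/S₂) + (q₂ − q₁ + σ_eff²/2)T) / (σ_eff√T) = (ln(136.64/123.86) + (0.0 − 0.0 + 0.236128)·0.2684) / 0.356024 = 0.453830
d₂ = d₁ − σ_eff√T = 0.453830 − 0.356024 = 0.097805
N(d₁) = 0.675024,  N(d₂) = 0.538957
V = S₁·e^{−q₁T}·N(d₁) − S₂·e^{−q₂T}·N(d₂) = 92.235330 − 66.755168 = 25.480162
Δ₁ = e^{−q₁T}·N(d₁) = 0.675024;  Δ₂ = −e^{−q₂T}·N(d₂) = -0.538957
[vanilla: stock B call K=104.18]
σ√T = 0.5446·√1.7793 = 0.726444
d₁ = (ln(S/K) + (r+σ²/2)T) / (σ√T) = (ln(123.86/104.18) + (0.0771+0.5446²/2)·1.7793) / 0.726444 = (0.173032 + 0.401045) / 0.726444 = 0.790255
d₂ = d₁ − σ√T = 0.790255 − 0.726444 = 0.063811
e^{−rT} = 0.871810
N(d₁) = 0.785311,  N(d₂) = 0.525440
price = S·N(d₁) − K·e^{−rT}·N(d₂) = 97.268576 − 47.723134 = 49.545442

exchange price = 25.480162
Δ1 = 0.675024
Δ2 = -0.538957
price(stock B call K=104.18) = 49.545442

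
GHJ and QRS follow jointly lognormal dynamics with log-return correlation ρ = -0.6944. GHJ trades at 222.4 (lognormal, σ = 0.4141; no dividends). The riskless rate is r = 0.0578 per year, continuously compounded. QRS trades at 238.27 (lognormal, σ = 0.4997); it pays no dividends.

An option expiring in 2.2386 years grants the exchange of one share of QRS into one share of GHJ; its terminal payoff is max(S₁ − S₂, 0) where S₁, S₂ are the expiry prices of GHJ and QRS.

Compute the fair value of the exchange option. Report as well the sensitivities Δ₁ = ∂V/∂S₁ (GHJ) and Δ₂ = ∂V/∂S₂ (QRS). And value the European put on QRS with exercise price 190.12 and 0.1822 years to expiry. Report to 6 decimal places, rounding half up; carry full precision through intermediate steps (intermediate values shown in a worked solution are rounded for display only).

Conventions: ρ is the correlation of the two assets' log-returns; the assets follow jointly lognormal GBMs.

exchange price = 100.722599
Δ1 = 0.717351
Δ2 = -0.246847
price(QRS put K=190.12) = 3.040210

σ_eff = √(σ₁² + σ₂² − 2ρσ₁σ₂) = √(0.4141² + 0.4997² − 2·-0.6944·0.4141·0.4997) = 0.841759
d₁ = (ln(S₁/S₂) + (q₂ − q₁ + σ_eff²/2)T) / (σ_eff√T) = (ln(222.4/238.27) + (0.0 − 0.0 + 0.354279)·2.2386) / 1.259435 = 0.574989
d₂ = d₁ − σ_eff√T = 0.574989 − 1.259435 = -0.684446
N(d₁) = 0.717351,  N(d₂) = 0.246847
V = S₁·e^{−q₁T}·N(d₁) − S₂·e^{−q₂T}·N(d₂) = 159.538786 − 58.816187 = 100.722599
Δ₁ = e^{−q₁T}·N(d₁) = 0.717351;  Δ₂ = −e^{−q₂T}·N(d₂) = -0.246847
[vanilla: QRS put K=190.12]
σ√T = 0.4997·√0.1822 = 0.213296
d₁ = (ln(S/K) + (r+σ²/2)T) / (σ√T) = (ln(238.27/190.12) + (0.0578+0.4997²/2)·0.1822) / 0.213296 = (0.225749 + 0.033279) / 0.213296 = 1.214403
d₂ = d₁ − σ√T = 1.214403 − 0.213296 = 1.001107
e^{−rT} = 0.989524
N(−d₁) = 0.112297,  N(−d₂) = 0.158388
price = K·e^{−rT}·N(−d₂) − S·N(−d₁) = 29.797184 − 26.756974 = 3.040210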